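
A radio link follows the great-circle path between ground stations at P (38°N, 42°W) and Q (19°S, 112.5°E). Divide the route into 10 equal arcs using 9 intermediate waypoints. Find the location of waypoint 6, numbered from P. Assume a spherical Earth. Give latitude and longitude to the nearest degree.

Write both endpoints as unit vectors p₁, p₂ with components (cos φ cos λ, cos φ sin λ, sin φ).
The central angle between the endpoints is δ = arccos(p₁·p₂) ≈ 2.632 rad (150.8°).
Interpolate at f = 6/10 with slerp weights a = sin((1−f)δ)/sin δ ≈ 1.781, b = sin(fδ)/sin δ ≈ 2.050.
p = a·p₁ + b·p₂ ≈ (0.301, 0.852, 0.429); φ = arcsin(p_z) ≈ 25.41°, λ = atan2(p_y, p_x) ≈ 70.52°.

≈ (25°N, 71°E)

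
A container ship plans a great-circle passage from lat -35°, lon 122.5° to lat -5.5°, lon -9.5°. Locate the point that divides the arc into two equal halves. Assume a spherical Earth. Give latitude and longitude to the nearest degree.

Convert each endpoint to a unit vector on the sphere (x = cos φ cos λ, y = cos φ sin λ, z = sin φ).
The central angle between the endpoints is δ = arccos(p₁·p₂) ≈ 2.084 rad (119.4°).
Interpolate at f = 1/2 with slerp weights a = sin((1−f)δ)/sin δ ≈ 0.991, b = sin(fδ)/sin δ ≈ 0.991.
p = a·p₁ + b·p₂ ≈ (0.537, 0.522, -0.663); φ = arcsin(p_z) ≈ -41.55°, λ = atan2(p_y, p_x) ≈ 44.19°.

≈ lat -42°, lon 44°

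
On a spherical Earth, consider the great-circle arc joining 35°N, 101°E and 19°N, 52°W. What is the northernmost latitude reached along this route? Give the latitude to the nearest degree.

≈ 66°N

The great circle lies in the plane with unit normal n̂ = (p₁ × p₂)/|p₁ × p₂|.
Here n̂_z ≈ -0.407; the vertex latitude is φ_max = arccos|n̂_z| ≈ 66.0°.
Check via Clairaut: cos φ_max = |cos φ₁| · sin C = cos(35.0°)·sin(29.8°) ≈ 0.407, again giving ≈ 66.0°.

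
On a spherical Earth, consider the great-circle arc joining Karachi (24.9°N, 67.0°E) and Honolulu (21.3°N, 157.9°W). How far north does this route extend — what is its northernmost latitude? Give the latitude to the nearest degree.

The great circle lies in the plane with unit normal n̂ = (p₁ × p₂)/|p₁ × p₂|.
Here n̂_z ≈ +0.666; the vertex latitude is φ_max = arccos|n̂_z| ≈ 48.2°.
Check via Clairaut: cos φ_max = |cos φ₁| · sin C = cos(24.9°)·sin(47.3°) ≈ 0.666, again giving ≈ 48.2°.

≈ 48°N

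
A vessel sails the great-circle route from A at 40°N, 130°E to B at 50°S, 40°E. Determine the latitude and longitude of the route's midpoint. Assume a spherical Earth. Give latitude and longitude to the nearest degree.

≈ 7°S, 90°E

Write both endpoints as unit vectors p₁, p₂ with components (cos φ cos λ, cos φ sin λ, sin φ).
The central angle between the endpoints is δ = arccos(p₁·p₂) ≈ 2.086 rad (119.5°).
Interpolate at f = 1/2 with slerp weights a = sin((1−f)δ)/sin δ ≈ 0.992, b = sin(fδ)/sin δ ≈ 0.992.
p = a·p₁ + b·p₂ ≈ (0.000, 0.992, -0.122); φ = arcsin(p_z) ≈ -7.03°, λ = atan2(p_y, p_x) ≈ 90.00°.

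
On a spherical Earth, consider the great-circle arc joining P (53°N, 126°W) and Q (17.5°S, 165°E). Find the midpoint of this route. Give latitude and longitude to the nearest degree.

Convert each endpoint to a unit vector on the sphere (x = cos φ cos λ, y = cos φ sin λ, z = sin φ).
The central angle between the endpoints is δ = arccos(p₁·p₂) ≈ 1.605 rad (92.0°).
Interpolate at f = 1/2 with slerp weights a = sin((1−f)δ)/sin δ ≈ 0.720, b = sin(fδ)/sin δ ≈ 0.720.
p = a·p₁ + b·p₂ ≈ (-0.917, -0.173, 0.358); φ = arcsin(p_z) ≈ 21.00°, λ = atan2(p_y, p_x) ≈ -169.34°.

≈ (21°N, 169°W)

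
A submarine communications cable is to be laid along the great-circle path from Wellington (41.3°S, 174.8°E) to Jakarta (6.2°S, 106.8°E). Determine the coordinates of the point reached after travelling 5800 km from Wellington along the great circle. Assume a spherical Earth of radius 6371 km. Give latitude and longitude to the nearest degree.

Convert each endpoint to a unit vector on the sphere (x = cos φ cos λ, y = cos φ sin λ, z = sin φ).
The central angle between the endpoints is δ = arccos(p₁·p₂) ≈ 1.212 rad (69.4°). The total great-circle distance is δ·R ≈ 1.212 × 6371 ≈ 7722 km, so the target fraction is f = 5800/7722 ≈ 0.751.
Interpolate at f ≈ 0.751 with slerp weights a = sin((1−f)δ)/sin δ ≈ 0.317, b = sin(fδ)/sin δ ≈ 0.843.
p = a·p₁ + b·p₂ ≈ (-0.480, 0.824, -0.301); φ = arcsin(p_z) ≈ -17.49°, λ = atan2(p_y, p_x) ≈ 120.20°.

≈ 17°S, 120°E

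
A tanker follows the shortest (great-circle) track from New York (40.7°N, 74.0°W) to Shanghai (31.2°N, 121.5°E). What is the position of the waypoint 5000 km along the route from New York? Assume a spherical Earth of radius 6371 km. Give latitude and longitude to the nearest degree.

Convert each endpoint to a unit vector on the sphere (x = cos φ cos λ, y = cos φ sin λ, z = sin φ).
The central angle between the endpoints is δ = arccos(p₁·p₂) ≈ 1.862 rad (106.7°). The total great-circle distance is δ·R ≈ 1.862 × 6371 ≈ 11863 km, so the target fraction is f = 5000/11863 ≈ 0.421.
Interpolate at f ≈ 0.421 with slerp weights a = sin((1−f)δ)/sin δ ≈ 0.919, b = sin(fδ)/sin δ ≈ 0.738.
p = a·p₁ + b·p₂ ≈ (-0.138, -0.132, 0.982); φ = arcsin(p_z) ≈ 79.01°, λ = atan2(p_y, p_x) ≈ -136.21°.

≈ 79°N, 136°W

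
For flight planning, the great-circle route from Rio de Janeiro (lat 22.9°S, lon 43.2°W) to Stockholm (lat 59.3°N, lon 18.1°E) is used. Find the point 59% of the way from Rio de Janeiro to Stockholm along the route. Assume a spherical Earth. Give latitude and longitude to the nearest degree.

Convert each endpoint to a unit vector on the sphere (x = cos φ cos λ, y = cos φ sin λ, z = sin φ).
The central angle between the endpoints is δ = arccos(p₁·p₂) ≈ 1.680 rad (96.2°).
Interpolate at f = 0.59 with slerp weights a = sin((1−f)δ)/sin δ ≈ 0.639, b = sin(fδ)/sin δ ≈ 0.842.
p = a·p₁ + b·p₂ ≈ (0.838, -0.270, 0.475); φ = arcsin(p_z) ≈ 28.35°, λ = atan2(p_y, p_x) ≈ -17.84°.

≈ lat 28°N, lon 18°W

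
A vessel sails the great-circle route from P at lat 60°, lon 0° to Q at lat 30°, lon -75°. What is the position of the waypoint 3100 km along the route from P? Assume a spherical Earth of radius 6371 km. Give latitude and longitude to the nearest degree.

≈ lat 51°, lon -48°

From cos δ = sin φ₁ sin φ₂ + cos φ₁ cos φ₂ cos Δλ, the central angle is δ ≈ 0.994 rad (57.0°). The total great-circle distance is δ·R ≈ 0.994 × 6371 ≈ 6335 km, so the target fraction is f = 3100/6335 ≈ 0.489.
Interpolate at f ≈ 0.489 with slerp weights a = sin((1−f)δ)/sin δ ≈ 0.580, b = sin(fδ)/sin δ ≈ 0.558.
p = a·p₁ + b·p₂ ≈ (0.415, -0.467, 0.781); φ = arcsin(p_z) ≈ 51.36°, λ = atan2(p_y, p_x) ≈ -48.35°.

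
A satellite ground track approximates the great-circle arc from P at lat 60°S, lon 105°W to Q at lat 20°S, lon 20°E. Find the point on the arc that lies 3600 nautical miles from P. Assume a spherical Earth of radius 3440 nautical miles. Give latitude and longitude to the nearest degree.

≈ lat 45°S, lon 4°E

Write both endpoints as unit vectors p₁, p₂ with components (cos φ cos λ, cos φ sin λ, sin φ).
The central angle between the endpoints is δ = arccos(p₁·p₂) ≈ 1.544 rad (88.5°). The total great-circle distance is δ·R ≈ 1.544 × 3440 ≈ 5312 nmi, so the target fraction is f = 3600/5312 ≈ 0.678.
Interpolate at f ≈ 0.678 with slerp weights a = sin((1−f)δ)/sin δ ≈ 0.477, b = sin(fδ)/sin δ ≈ 0.866.
p = a·p₁ + b·p₂ ≈ (0.703, 0.048, -0.710); φ = arcsin(p_z) ≈ -45.21°, λ = atan2(p_y, p_x) ≈ 3.88°.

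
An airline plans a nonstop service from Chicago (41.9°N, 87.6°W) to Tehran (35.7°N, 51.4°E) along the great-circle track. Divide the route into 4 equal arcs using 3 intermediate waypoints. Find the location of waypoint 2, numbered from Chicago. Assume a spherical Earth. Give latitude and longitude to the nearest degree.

≈ 66°N, 11°W

From cos δ = sin φ₁ sin φ₂ + cos φ₁ cos φ₂ cos Δλ, the central angle is δ ≈ 1.637 rad (93.8°).
Interpolate at f = 2/4 with slerp weights a = sin((1−f)δ)/sin δ ≈ 0.732, b = sin(fδ)/sin δ ≈ 0.732.
p = a·p₁ + b·p₂ ≈ (0.394, -0.080, 0.916); φ = arcsin(p_z) ≈ 66.32°, λ = atan2(p_y, p_x) ≈ -11.46°.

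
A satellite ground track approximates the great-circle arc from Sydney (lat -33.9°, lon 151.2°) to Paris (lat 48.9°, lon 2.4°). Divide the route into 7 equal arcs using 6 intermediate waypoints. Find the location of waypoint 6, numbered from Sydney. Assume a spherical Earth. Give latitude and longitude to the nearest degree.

≈ lat 52°, lon 37°

Convert each endpoint to a unit vector on the sphere (x = cos φ cos λ, y = cos φ sin λ, z = sin φ).
The central angle between the endpoints is δ = arccos(p₁·p₂) ≈ 2.662 rad (152.5°).
Interpolate at f = 6/7 with slerp weights a = sin((1−f)δ)/sin δ ≈ 0.804, b = sin(fδ)/sin δ ≈ 1.642.
p = a·p₁ + b·p₂ ≈ (0.494, 0.367, 0.789); φ = arcsin(p_z) ≈ 52.06°, λ = atan2(p_y, p_x) ≈ 36.60°.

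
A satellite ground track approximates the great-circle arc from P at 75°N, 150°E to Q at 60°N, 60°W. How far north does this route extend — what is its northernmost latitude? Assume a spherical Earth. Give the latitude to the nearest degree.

The great circle lies in the plane with unit normal n̂ = (p₁ × p₂)/|p₁ × p₂|.
Here n̂_z ≈ +0.094; the vertex latitude is φ_max = arccos|n̂_z| ≈ 84.6°.

≈ 85°N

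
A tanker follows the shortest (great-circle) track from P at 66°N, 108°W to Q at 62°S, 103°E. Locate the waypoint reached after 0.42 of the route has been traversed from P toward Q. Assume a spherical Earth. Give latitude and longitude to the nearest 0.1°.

Write both endpoints as unit vectors p₁, p₂ with components (cos φ cos λ, cos φ sin λ, sin φ).
The central angle between the endpoints is δ = arccos(p₁·p₂) ≈ 2.897 rad (166.0°).
Interpolate at f = 0.42 with slerp weights a = sin((1−f)δ)/sin δ ≈ 4.108, b = sin(fδ)/sin δ ≈ 3.877.
p = a·p₁ + b·p₂ ≈ (-0.926, 0.184, 0.330); φ = arcsin(p_z) ≈ 19.27°, λ = atan2(p_y, p_x) ≈ 168.75°.

≈ 19.3°N, 168.7°E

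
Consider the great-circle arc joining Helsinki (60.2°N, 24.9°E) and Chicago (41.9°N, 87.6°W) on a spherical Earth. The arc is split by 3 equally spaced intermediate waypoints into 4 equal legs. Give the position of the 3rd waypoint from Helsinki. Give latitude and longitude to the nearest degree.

≈ (55°N, 73°W)

Write both endpoints as unit vectors p₁, p₂ with components (cos φ cos λ, cos φ sin λ, sin φ).
The central angle between the endpoints is δ = arccos(p₁·p₂) ≈ 1.117 rad (64.0°).
Interpolate at f = 3/4 with slerp weights a = sin((1−f)δ)/sin δ ≈ 0.307, b = sin(fδ)/sin δ ≈ 0.827.
p = a·p₁ + b·p₂ ≈ (0.164, -0.551, 0.818); φ = arcsin(p_z) ≈ 54.92°, λ = atan2(p_y, p_x) ≈ -73.41°.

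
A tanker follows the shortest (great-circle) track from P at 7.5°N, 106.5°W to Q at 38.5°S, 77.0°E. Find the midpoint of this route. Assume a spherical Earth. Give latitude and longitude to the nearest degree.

≈ 66°S, 119°W

Convert each endpoint to a unit vector on the sphere (x = cos φ cos λ, y = cos φ sin λ, z = sin φ).
The central angle between the endpoints is δ = arccos(p₁·p₂) ≈ 2.598 rad (148.8°).
Interpolate at f = 1/2 with slerp weights a = sin((1−f)δ)/sin δ ≈ 1.862, b = sin(fδ)/sin δ ≈ 1.862.
p = a·p₁ + b·p₂ ≈ (-0.196, -0.350, -0.916); φ = arcsin(p_z) ≈ -66.33°, λ = atan2(p_y, p_x) ≈ -119.30°.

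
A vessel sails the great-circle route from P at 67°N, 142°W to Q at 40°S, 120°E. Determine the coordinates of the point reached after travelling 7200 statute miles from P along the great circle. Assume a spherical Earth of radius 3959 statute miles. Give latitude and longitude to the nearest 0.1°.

Convert each endpoint to a unit vector on the sphere (x = cos φ cos λ, y = cos φ sin λ, z = sin φ).
The central angle between the endpoints is δ = arccos(p₁·p₂) ≈ 2.257 rad (129.3°). The total great-circle distance is δ·R ≈ 2.257 × 3959 ≈ 8934 mi, so the target fraction is f = 7200/8934 ≈ 0.806.
Interpolate at f ≈ 0.806 with slerp weights a = sin((1−f)δ)/sin δ ≈ 0.548, b = sin(fδ)/sin δ ≈ 1.253.
p = a·p₁ + b·p₂ ≈ (-0.649, 0.699, -0.301); φ = arcsin(p_z) ≈ -17.50°, λ = atan2(p_y, p_x) ≈ 132.85°.

≈ 17.5°S, 132.8°E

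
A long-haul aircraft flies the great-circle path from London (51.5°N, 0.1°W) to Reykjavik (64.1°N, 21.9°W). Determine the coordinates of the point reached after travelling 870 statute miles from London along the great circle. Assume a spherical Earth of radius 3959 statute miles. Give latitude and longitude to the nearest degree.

≈ 61°N, 15°W

From cos δ = sin φ₁ sin φ₂ + cos φ₁ cos φ₂ cos Δλ, the central angle is δ ≈ 0.296 rad (17.0°). The total great-circle distance is δ·R ≈ 0.296 × 3959 ≈ 1172 mi, so the target fraction is f = 870/1172 ≈ 0.742.
Interpolate at f ≈ 0.742 with slerp weights a = sin((1−f)δ)/sin δ ≈ 0.261, b = sin(fδ)/sin δ ≈ 0.747.
p = a·p₁ + b·p₂ ≈ (0.466, -0.122, 0.877); φ = arcsin(p_z) ≈ 61.23°, λ = atan2(p_y, p_x) ≈ -14.68°.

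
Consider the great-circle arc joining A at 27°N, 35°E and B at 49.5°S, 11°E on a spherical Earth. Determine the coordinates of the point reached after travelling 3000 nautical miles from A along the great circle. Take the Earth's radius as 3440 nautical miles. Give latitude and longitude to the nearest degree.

From cos δ = sin φ₁ sin φ₂ + cos φ₁ cos φ₂ cos Δλ, the central angle is δ ≈ 1.386 rad (79.4°). The total great-circle distance is δ·R ≈ 1.386 × 3440 ≈ 4769 nmi, so the target fraction is f = 3000/4769 ≈ 0.629.
Interpolate at f ≈ 0.629 with slerp weights a = sin((1−f)δ)/sin δ ≈ 0.500, b = sin(fδ)/sin δ ≈ 0.779.
p = a·p₁ + b·p₂ ≈ (0.862, 0.352, -0.365); φ = arcsin(p_z) ≈ -21.41°, λ = atan2(p_y, p_x) ≈ 22.23°.

≈ 21°S, 22°E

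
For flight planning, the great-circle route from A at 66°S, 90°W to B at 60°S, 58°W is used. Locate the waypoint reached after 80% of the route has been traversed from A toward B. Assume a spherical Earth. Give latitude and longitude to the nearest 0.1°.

≈ 61.7°S, 63.3°W

The haversine formula gives a central angle δ ≈ 0.271 rad (15.5°) between the endpoints.
Interpolate at f = 0.80 with slerp weights a = sin((1−f)δ)/sin δ ≈ 0.202, b = sin(fδ)/sin δ ≈ 0.804.
p = a·p₁ + b·p₂ ≈ (0.213, -0.423, -0.881); φ = arcsin(p_z) ≈ -61.73°, λ = atan2(p_y, p_x) ≈ -63.28°.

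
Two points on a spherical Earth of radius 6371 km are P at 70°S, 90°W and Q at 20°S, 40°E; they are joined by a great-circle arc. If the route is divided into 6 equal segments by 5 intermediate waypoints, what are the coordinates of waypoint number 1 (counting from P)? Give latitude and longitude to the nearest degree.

Convert each endpoint to a unit vector on the sphere (x = cos φ cos λ, y = cos φ sin λ, z = sin φ).
The central angle between the endpoints is δ = arccos(p₁·p₂) ≈ 1.456 rad (83.4°).
Interpolate at f = 1/6 with slerp weights a = sin((1−f)δ)/sin δ ≈ 0.943, b = sin(fδ)/sin δ ≈ 0.242.
p = a·p₁ + b·p₂ ≈ (0.174, -0.176, -0.969); φ = arcsin(p_z) ≈ -75.65°, λ = atan2(p_y, p_x) ≈ -45.38°.

≈ 76°S, 45°W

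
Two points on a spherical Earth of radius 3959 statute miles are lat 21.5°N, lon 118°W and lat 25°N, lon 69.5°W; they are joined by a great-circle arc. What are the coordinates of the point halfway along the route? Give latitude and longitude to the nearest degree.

Convert each endpoint to a unit vector on the sphere (x = cos φ cos λ, y = cos φ sin λ, z = sin φ).
The central angle between the endpoints is δ = arccos(p₁·p₂) ≈ 0.776 rad (44.5°).
Interpolate at f = 1/2 with slerp weights a = sin((1−f)δ)/sin δ ≈ 0.540, b = sin(fδ)/sin δ ≈ 0.540.
p = a·p₁ + b·p₂ ≈ (-0.065, -0.902, 0.426); φ = arcsin(p_z) ≈ 25.23°, λ = atan2(p_y, p_x) ≈ -94.09°.

≈ lat 25°N, lon 94°W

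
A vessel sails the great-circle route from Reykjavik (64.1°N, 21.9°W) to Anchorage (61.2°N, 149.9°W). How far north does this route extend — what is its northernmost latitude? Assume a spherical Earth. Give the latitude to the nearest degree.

≈ 77°N

The great circle lies in the plane with unit normal n̂ = (p₁ × p₂)/|p₁ × p₂|.
Here n̂_z ≈ -0.220; the vertex latitude is φ_max = arccos|n̂_z| ≈ 77.3°.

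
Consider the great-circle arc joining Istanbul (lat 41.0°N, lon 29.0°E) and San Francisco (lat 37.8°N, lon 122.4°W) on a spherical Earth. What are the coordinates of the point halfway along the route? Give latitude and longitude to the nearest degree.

≈ lat 73°N, lon 52°W

Convert each endpoint to a unit vector on the sphere (x = cos φ cos λ, y = cos φ sin λ, z = sin φ).
The central angle between the endpoints is δ = arccos(p₁·p₂) ≈ 1.693 rad (97.0°).
Interpolate at f = 1/2 with slerp weights a = sin((1−f)δ)/sin δ ≈ 0.754, b = sin(fδ)/sin δ ≈ 0.754.
p = a·p₁ + b·p₂ ≈ (0.179, -0.227, 0.957); φ = arcsin(p_z) ≈ 73.20°, λ = atan2(p_y, p_x) ≈ -51.84°.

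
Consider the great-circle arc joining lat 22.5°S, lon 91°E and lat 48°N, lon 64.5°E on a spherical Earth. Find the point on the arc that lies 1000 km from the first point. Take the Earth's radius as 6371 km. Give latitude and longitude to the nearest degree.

Write both endpoints as unit vectors p₁, p₂ with components (cos φ cos λ, cos φ sin λ, sin φ).
The central angle between the endpoints is δ = arccos(p₁·p₂) ≈ 1.299 rad (74.4°). The total great-circle distance is δ·R ≈ 1.299 × 6371 ≈ 8273 km, so the target fraction is f = 1000/8273 ≈ 0.121.
Interpolate at f ≈ 0.121 with slerp weights a = sin((1−f)δ)/sin δ ≈ 0.944, b = sin(fδ)/sin δ ≈ 0.162.
p = a·p₁ + b·p₂ ≈ (0.032, 0.970, -0.241); φ = arcsin(p_z) ≈ -13.93°, λ = atan2(p_y, p_x) ≈ 88.14°.

≈ lat 14°S, lon 88°E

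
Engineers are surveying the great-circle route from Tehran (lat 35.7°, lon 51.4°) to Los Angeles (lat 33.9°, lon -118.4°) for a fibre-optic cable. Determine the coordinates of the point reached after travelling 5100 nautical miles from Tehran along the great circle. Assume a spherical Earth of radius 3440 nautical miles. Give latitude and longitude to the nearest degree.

From cos δ = sin φ₁ sin φ₂ + cos φ₁ cos φ₂ cos Δλ, the central angle is δ ≈ 1.916 rad (109.8°). The total great-circle distance is δ·R ≈ 1.916 × 3440 ≈ 6589 nmi, so the target fraction is f = 5100/6589 ≈ 0.774.
Interpolate at f ≈ 0.774 with slerp weights a = sin((1−f)δ)/sin δ ≈ 0.446, b = sin(fδ)/sin δ ≈ 1.058.
p = a·p₁ + b·p₂ ≈ (-0.192, -0.490, 0.850); φ = arcsin(p_z) ≈ 58.26°, λ = atan2(p_y, p_x) ≈ -111.40°.

≈ lat 58°, lon -111°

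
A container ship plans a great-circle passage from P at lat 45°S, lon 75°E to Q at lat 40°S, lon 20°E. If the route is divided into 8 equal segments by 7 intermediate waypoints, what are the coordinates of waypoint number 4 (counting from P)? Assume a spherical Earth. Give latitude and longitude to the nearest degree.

≈ lat 46°S, lon 46°E

The haversine formula gives a central angle δ ≈ 0.699 rad (40.1°) between the endpoints.
Interpolate at f = 4/8 with slerp weights a = sin((1−f)δ)/sin δ ≈ 0.532, b = sin(fδ)/sin δ ≈ 0.532.
p = a·p₁ + b·p₂ ≈ (0.481, 0.503, -0.718); φ = arcsin(p_z) ≈ -45.93°, λ = atan2(p_y, p_x) ≈ 46.31°.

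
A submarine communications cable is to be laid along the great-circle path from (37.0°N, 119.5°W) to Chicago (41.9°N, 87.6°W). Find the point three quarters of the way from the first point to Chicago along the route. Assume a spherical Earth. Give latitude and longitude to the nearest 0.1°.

Convert each endpoint to a unit vector on the sphere (x = cos φ cos λ, y = cos φ sin λ, z = sin φ).
The central angle between the endpoints is δ = arccos(p₁·p₂) ≈ 0.436 rad (25.0°).
Interpolate at f = 3/4 with slerp weights a = sin((1−f)δ)/sin δ ≈ 0.258, b = sin(fδ)/sin δ ≈ 0.761.
p = a·p₁ + b·p₂ ≈ (-0.078, -0.745, 0.663); φ = arcsin(p_z) ≈ 41.52°, λ = atan2(p_y, p_x) ≈ -95.95°.

≈ (41.5°N, 95.9°W)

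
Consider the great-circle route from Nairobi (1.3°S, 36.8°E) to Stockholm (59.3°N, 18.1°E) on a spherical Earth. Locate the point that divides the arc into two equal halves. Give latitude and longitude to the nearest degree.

≈ 29°N, 31°E

Convert each endpoint to a unit vector on the sphere (x = cos φ cos λ, y = cos φ sin λ, z = sin φ).
The central angle between the endpoints is δ = arccos(p₁·p₂) ≈ 1.088 rad (62.4°).
Interpolate at f = 1/2 with slerp weights a = sin((1−f)δ)/sin δ ≈ 0.584, b = sin(fδ)/sin δ ≈ 0.584.
p = a·p₁ + b·p₂ ≈ (0.751, 0.443, 0.489); φ = arcsin(p_z) ≈ 29.29°, λ = atan2(p_y, p_x) ≈ 30.50°.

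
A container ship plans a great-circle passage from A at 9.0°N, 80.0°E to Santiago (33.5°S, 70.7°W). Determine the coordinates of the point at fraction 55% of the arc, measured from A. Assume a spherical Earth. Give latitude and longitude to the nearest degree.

Convert each endpoint to a unit vector on the sphere (x = cos φ cos λ, y = cos φ sin λ, z = sin φ).
The central angle between the endpoints is δ = arccos(p₁·p₂) ≈ 2.506 rad (143.6°).
Interpolate at f = 0.55 with slerp weights a = sin((1−f)δ)/sin δ ≈ 1.521, b = sin(fδ)/sin δ ≈ 1.653.
p = a·p₁ + b·p₂ ≈ (0.716, 0.179, -0.674); φ = arcsin(p_z) ≈ -42.40°, λ = atan2(p_y, p_x) ≈ 14.02°.

≈ 42°S, 14°E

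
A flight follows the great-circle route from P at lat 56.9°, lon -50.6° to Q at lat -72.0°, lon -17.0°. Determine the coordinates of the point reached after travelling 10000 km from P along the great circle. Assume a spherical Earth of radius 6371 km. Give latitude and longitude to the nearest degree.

Write both endpoints as unit vectors p₁, p₂ with components (cos φ cos λ, cos φ sin λ, sin φ).
The central angle between the endpoints is δ = arccos(p₁·p₂) ≈ 2.287 rad (131.0°). The total great-circle distance is δ·R ≈ 2.287 × 6371 ≈ 14567 km, so the target fraction is f = 10000/14567 ≈ 0.686.
Interpolate at f ≈ 0.686 with slerp weights a = sin((1−f)δ)/sin δ ≈ 0.871, b = sin(fδ)/sin δ ≈ 1.325.
p = a·p₁ + b·p₂ ≈ (0.693, -0.487, -0.531); φ = arcsin(p_z) ≈ -32.07°, λ = atan2(p_y, p_x) ≈ -35.09°.

≈ lat -32°, lon -35°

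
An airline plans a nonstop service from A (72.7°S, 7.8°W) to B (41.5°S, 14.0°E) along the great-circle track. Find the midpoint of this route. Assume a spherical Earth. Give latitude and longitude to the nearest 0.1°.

≈ (57.5°S, 7.9°E)

Convert each endpoint to a unit vector on the sphere (x = cos φ cos λ, y = cos φ sin λ, z = sin φ).
The central angle between the endpoints is δ = arccos(p₁·p₂) ≈ 0.575 rad (32.9°).
Interpolate at f = 1/2 with slerp weights a = sin((1−f)δ)/sin δ ≈ 0.521, b = sin(fδ)/sin δ ≈ 0.521.
p = a·p₁ + b·p₂ ≈ (0.532, 0.073, -0.843); φ = arcsin(p_z) ≈ -57.48°, λ = atan2(p_y, p_x) ≈ 7.85°.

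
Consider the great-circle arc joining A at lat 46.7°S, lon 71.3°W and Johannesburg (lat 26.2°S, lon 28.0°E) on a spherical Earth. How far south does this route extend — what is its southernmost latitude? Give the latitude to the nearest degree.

≈ 51°S

The great circle lies in the plane with unit normal n̂ = (p₁ × p₂)/|p₁ × p₂|.
Here n̂_z ≈ +0.623; the vertex latitude is φ_max = arccos|n̂_z| ≈ 51.5°.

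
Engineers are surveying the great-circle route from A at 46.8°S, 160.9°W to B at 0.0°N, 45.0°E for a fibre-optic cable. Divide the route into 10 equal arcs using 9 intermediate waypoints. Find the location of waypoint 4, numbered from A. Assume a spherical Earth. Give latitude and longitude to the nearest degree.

Write both endpoints as unit vectors p₁, p₂ with components (cos φ cos λ, cos φ sin λ, sin φ).
The central angle between the endpoints is δ = arccos(p₁·p₂) ≈ 2.234 rad (128.0°).
Interpolate at f = 4/10 with slerp weights a = sin((1−f)δ)/sin δ ≈ 1.236, b = sin(fδ)/sin δ ≈ 0.989.
p = a·p₁ + b·p₂ ≈ (-0.100, 0.423, -0.901); φ = arcsin(p_z) ≈ -64.26°, λ = atan2(p_y, p_x) ≈ 103.29°.

≈ 64°S, 103°E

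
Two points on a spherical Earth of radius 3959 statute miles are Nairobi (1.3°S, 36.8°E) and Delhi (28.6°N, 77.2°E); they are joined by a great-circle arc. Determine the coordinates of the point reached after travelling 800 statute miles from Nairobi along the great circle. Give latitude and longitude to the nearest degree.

Convert each endpoint to a unit vector on the sphere (x = cos φ cos λ, y = cos φ sin λ, z = sin φ).
The central angle between the endpoints is δ = arccos(p₁·p₂) ≈ 0.853 rad (48.9°). The total great-circle distance is δ·R ≈ 0.853 × 3959 ≈ 3378 mi, so the target fraction is f = 800/3378 ≈ 0.237.
Interpolate at f ≈ 0.237 with slerp weights a = sin((1−f)δ)/sin δ ≈ 0.804, b = sin(fδ)/sin δ ≈ 0.266.
p = a·p₁ + b·p₂ ≈ (0.696, 0.710, 0.109); φ = arcsin(p_z) ≈ 6.27°, λ = atan2(p_y, p_x) ≈ 45.57°.

≈ (6°N, 46°E)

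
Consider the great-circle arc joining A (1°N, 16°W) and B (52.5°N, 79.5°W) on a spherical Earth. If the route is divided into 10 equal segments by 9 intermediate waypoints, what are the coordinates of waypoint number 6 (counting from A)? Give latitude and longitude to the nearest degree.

Convert each endpoint to a unit vector on the sphere (x = cos φ cos λ, y = cos φ sin λ, z = sin φ).
The central angle between the endpoints is δ = arccos(p₁·p₂) ≈ 1.281 rad (73.4°).
Interpolate at f = 6/10 with slerp weights a = sin((1−f)δ)/sin δ ≈ 0.512, b = sin(fδ)/sin δ ≈ 0.725.
p = a·p₁ + b·p₂ ≈ (0.572, -0.575, 0.584); φ = arcsin(p_z) ≈ 35.77°, λ = atan2(p_y, p_x) ≈ -45.15°.

≈ (36°N, 45°W)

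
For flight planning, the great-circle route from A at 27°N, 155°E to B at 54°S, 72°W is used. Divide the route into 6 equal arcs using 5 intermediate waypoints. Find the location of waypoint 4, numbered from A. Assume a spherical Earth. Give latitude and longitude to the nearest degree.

From cos δ = sin φ₁ sin φ₂ + cos φ₁ cos φ₂ cos Δλ, the central angle is δ ≈ 2.381 rad (136.4°).
Interpolate at f = 4/6 with slerp weights a = sin((1−f)δ)/sin δ ≈ 1.034, b = sin(fδ)/sin δ ≈ 1.451.
p = a·p₁ + b·p₂ ≈ (-0.572, -0.421, -0.704); φ = arcsin(p_z) ≈ -44.74°, λ = atan2(p_y, p_x) ≈ -143.61°.

≈ 45°S, 144°W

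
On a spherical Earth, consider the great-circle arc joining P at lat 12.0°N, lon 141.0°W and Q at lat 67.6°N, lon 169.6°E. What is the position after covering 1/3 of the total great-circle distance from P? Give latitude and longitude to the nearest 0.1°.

Write both endpoints as unit vectors p₁, p₂ with components (cos φ cos λ, cos φ sin λ, sin φ).
The central angle between the endpoints is δ = arccos(p₁·p₂) ≈ 1.121 rad (64.2°).
Interpolate at f = 1/3 with slerp weights a = sin((1−f)δ)/sin δ ≈ 0.755, b = sin(fδ)/sin δ ≈ 0.405.
p = a·p₁ + b·p₂ ≈ (-0.726, -0.437, 0.532); φ = arcsin(p_z) ≈ 32.12°, λ = atan2(p_y, p_x) ≈ -148.96°.

≈ lat 32.1°N, lon 149.0°W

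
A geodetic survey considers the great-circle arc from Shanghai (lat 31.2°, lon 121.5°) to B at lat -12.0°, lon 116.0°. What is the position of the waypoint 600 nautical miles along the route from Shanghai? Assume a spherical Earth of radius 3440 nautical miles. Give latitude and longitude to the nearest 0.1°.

≈ lat 21.3°, lon 120.0°

The haversine formula gives a central angle δ ≈ 0.760 rad (43.5°) between the endpoints. The total great-circle distance is δ·R ≈ 0.760 × 3440 ≈ 2613 nmi, so the target fraction is f = 600/2613 ≈ 0.230.
Interpolate at f ≈ 0.230 with slerp weights a = sin((1−f)δ)/sin δ ≈ 0.802, b = sin(fδ)/sin δ ≈ 0.252.
p = a·p₁ + b·p₂ ≈ (-0.467, 0.807, 0.363); φ = arcsin(p_z) ≈ 21.29°, λ = atan2(p_y, p_x) ≈ 120.05°.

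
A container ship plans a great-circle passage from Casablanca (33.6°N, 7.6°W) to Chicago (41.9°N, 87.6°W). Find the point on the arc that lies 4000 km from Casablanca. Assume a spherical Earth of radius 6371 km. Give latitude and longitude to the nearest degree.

≈ 46°N, 52°W

Convert each endpoint to a unit vector on the sphere (x = cos φ cos λ, y = cos φ sin λ, z = sin φ).
The central angle between the endpoints is δ = arccos(p₁·p₂) ≈ 1.073 rad (61.5°). The total great-circle distance is δ·R ≈ 1.073 × 6371 ≈ 6838 km, so the target fraction is f = 4000/6838 ≈ 0.585.
Interpolate at f ≈ 0.585 with slerp weights a = sin((1−f)δ)/sin δ ≈ 0.490, b = sin(fδ)/sin δ ≈ 0.668.
p = a·p₁ + b·p₂ ≈ (0.426, -0.551, 0.718); φ = arcsin(p_z) ≈ 45.87°, λ = atan2(p_y, p_x) ≈ -52.32°.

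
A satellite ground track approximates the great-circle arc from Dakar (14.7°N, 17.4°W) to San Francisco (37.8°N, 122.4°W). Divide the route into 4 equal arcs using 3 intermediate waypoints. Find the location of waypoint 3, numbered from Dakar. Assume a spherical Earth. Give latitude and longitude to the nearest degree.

Convert each endpoint to a unit vector on the sphere (x = cos φ cos λ, y = cos φ sin λ, z = sin φ).
The central angle between the endpoints is δ = arccos(p₁·p₂) ≈ 1.613 rad (92.4°).
Interpolate at f = 3/4 with slerp weights a = sin((1−f)δ)/sin δ ≈ 0.393, b = sin(fδ)/sin δ ≈ 0.936.
p = a·p₁ + b·p₂ ≈ (-0.034, -0.738, 0.674); φ = arcsin(p_z) ≈ 42.34°, λ = atan2(p_y, p_x) ≈ -92.63°.

≈ 42°N, 93°W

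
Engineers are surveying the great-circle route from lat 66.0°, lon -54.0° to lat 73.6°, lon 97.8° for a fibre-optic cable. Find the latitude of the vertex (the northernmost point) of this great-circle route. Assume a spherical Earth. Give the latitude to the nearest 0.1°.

≈ 85.1°

The great circle lies in the plane with unit normal n̂ = (p₁ × p₂)/|p₁ × p₂|.
Here n̂_z ≈ +0.086; the vertex latitude is φ_max = arccos|n̂_z| ≈ 85.1°.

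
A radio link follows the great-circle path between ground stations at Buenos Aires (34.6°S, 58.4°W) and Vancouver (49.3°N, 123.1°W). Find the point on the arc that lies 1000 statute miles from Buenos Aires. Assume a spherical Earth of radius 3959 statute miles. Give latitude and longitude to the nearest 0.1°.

≈ 22.7°S, 67.8°W

The haversine formula gives a central angle δ ≈ 1.773 rad (101.6°) between the endpoints. The total great-circle distance is δ·R ≈ 1.773 × 3959 ≈ 7020 mi, so the target fraction is f = 1000/7020 ≈ 0.142.
Interpolate at f ≈ 0.142 with slerp weights a = sin((1−f)δ)/sin δ ≈ 1.020, b = sin(fδ)/sin δ ≈ 0.255.
p = a·p₁ + b·p₂ ≈ (0.349, -0.854, -0.386); φ = arcsin(p_z) ≈ -22.68°, λ = atan2(p_y, p_x) ≈ -67.78°.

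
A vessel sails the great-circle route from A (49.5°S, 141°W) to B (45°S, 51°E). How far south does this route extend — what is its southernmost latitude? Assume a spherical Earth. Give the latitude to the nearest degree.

≈ 84°S

The great circle lies in the plane with unit normal n̂ = (p₁ × p₂)/|p₁ × p₂|.
Here n̂_z ≈ -0.096; the vertex latitude is φ_max = arccos|n̂_z| ≈ 84.5°.
Check via Clairaut: cos φ_max = |cos φ₁| · sin C = cos(49.5°)·sin(171.5°) ≈ 0.096, again giving ≈ 84.5°.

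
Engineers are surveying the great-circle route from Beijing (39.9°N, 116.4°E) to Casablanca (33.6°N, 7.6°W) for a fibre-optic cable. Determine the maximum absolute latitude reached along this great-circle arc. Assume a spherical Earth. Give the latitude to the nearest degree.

≈ 58°N

The great circle lies in the plane with unit normal n̂ = (p₁ × p₂)/|p₁ × p₂|.
Here n̂_z ≈ -0.530; the vertex latitude is φ_max = arccos|n̂_z| ≈ 58.0°.
Check via Clairaut: cos φ_max = |cos φ₁| · sin C = cos(39.9°)·sin(43.7°) ≈ 0.530, again giving ≈ 58.0°.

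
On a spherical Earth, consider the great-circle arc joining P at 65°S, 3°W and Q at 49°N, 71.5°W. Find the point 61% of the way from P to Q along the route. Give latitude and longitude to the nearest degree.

Write both endpoints as unit vectors p₁, p₂ with components (cos φ cos λ, cos φ sin λ, sin φ).
The central angle between the endpoints is δ = arccos(p₁·p₂) ≈ 2.192 rad (125.6°).
Interpolate at f = 0.61 with slerp weights a = sin((1−f)δ)/sin δ ≈ 0.928, b = sin(fδ)/sin δ ≈ 1.197.
p = a·p₁ + b·p₂ ≈ (0.641, -0.765, 0.062); φ = arcsin(p_z) ≈ 3.55°, λ = atan2(p_y, p_x) ≈ -50.05°.

≈ 4°N, 50°W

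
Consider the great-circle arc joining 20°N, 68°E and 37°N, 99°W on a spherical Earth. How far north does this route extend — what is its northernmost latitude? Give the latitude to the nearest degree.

≈ 79°N

The great circle lies in the plane with unit normal n̂ = (p₁ × p₂)/|p₁ × p₂|.
Here n̂_z ≈ -0.198; the vertex latitude is φ_max = arccos|n̂_z| ≈ 78.6°.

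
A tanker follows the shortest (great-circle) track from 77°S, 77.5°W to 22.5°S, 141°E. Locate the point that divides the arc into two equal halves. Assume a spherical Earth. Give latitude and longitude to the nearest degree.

Write both endpoints as unit vectors p₁, p₂ with components (cos φ cos λ, cos φ sin λ, sin φ).
The central angle between the endpoints is δ = arccos(p₁·p₂) ≈ 1.359 rad (77.9°).
Interpolate at f = 1/2 with slerp weights a = sin((1−f)δ)/sin δ ≈ 0.643, b = sin(fδ)/sin δ ≈ 0.643.
p = a·p₁ + b·p₂ ≈ (-0.430, 0.233, -0.872); φ = arcsin(p_z) ≈ -60.72°, λ = atan2(p_y, p_x) ≈ 151.61°.

≈ 61°S, 152°E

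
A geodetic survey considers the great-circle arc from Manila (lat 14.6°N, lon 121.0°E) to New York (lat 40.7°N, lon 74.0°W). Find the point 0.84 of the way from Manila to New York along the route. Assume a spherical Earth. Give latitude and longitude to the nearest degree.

Convert each endpoint to a unit vector on the sphere (x = cos φ cos λ, y = cos φ sin λ, z = sin φ).
The central angle between the endpoints is δ = arccos(p₁·p₂) ≈ 2.146 rad (123.0°).
Interpolate at f = 0.84 with slerp weights a = sin((1−f)δ)/sin δ ≈ 0.401, b = sin(fδ)/sin δ ≈ 1.160.
p = a·p₁ + b·p₂ ≈ (0.042, -0.512, 0.858); φ = arcsin(p_z) ≈ 59.05°, λ = atan2(p_y, p_x) ≈ -85.27°.

≈ lat 59°N, lon 85°W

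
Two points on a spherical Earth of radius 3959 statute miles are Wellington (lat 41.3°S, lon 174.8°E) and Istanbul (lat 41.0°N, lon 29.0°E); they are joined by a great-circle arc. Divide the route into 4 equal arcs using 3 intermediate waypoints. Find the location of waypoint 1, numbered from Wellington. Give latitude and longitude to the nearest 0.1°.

≈ lat 25.3°S, lon 132.1°E

Convert each endpoint to a unit vector on the sphere (x = cos φ cos λ, y = cos φ sin λ, z = sin φ).
The central angle between the endpoints is δ = arccos(p₁·p₂) ≈ 2.695 rad (154.4°).
Interpolate at f = 1/4 with slerp weights a = sin((1−f)δ)/sin δ ≈ 2.085, b = sin(fδ)/sin δ ≈ 1.445.
p = a·p₁ + b·p₂ ≈ (-0.606, 0.671, -0.428); φ = arcsin(p_z) ≈ -25.34°, λ = atan2(p_y, p_x) ≈ 132.10°.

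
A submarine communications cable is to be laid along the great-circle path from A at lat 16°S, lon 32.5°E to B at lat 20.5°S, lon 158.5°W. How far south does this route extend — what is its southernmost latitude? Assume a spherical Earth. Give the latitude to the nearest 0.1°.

The great circle lies in the plane with unit normal n̂ = (p₁ × p₂)/|p₁ × p₂|.
Here n̂_z ≈ +0.279; the vertex latitude is φ_max = arccos|n̂_z| ≈ 73.8°.
Check via Clairaut: cos φ_max = |cos φ₁| · sin C = cos(16.0°)·sin(163.1°) ≈ 0.279, again giving ≈ 73.8°.

≈ 73.8°S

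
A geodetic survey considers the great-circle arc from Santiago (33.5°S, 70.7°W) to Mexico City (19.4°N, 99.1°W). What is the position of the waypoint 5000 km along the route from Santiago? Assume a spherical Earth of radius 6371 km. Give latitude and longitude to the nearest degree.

≈ 6°N, 92°W

Convert each endpoint to a unit vector on the sphere (x = cos φ cos λ, y = cos φ sin λ, z = sin φ).
The central angle between the endpoints is δ = arccos(p₁·p₂) ≈ 1.037 rad (59.4°). The total great-circle distance is δ·R ≈ 1.037 × 6371 ≈ 6609 km, so the target fraction is f = 5000/6609 ≈ 0.757.
Interpolate at f ≈ 0.757 with slerp weights a = sin((1−f)δ)/sin δ ≈ 0.290, b = sin(fδ)/sin δ ≈ 0.821.
p = a·p₁ + b·p₂ ≈ (-0.042, -0.993, 0.112); φ = arcsin(p_z) ≈ 6.46°, λ = atan2(p_y, p_x) ≈ -92.45°.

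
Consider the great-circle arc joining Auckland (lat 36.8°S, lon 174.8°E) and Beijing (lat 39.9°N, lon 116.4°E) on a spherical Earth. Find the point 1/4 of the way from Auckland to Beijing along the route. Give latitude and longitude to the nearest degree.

≈ lat 18°S, lon 159°E

Convert each endpoint to a unit vector on the sphere (x = cos φ cos λ, y = cos φ sin λ, z = sin φ).
The central angle between the endpoints is δ = arccos(p₁·p₂) ≈ 1.633 rad (93.6°).
Interpolate at f = 1/4 with slerp weights a = sin((1−f)δ)/sin δ ≈ 0.943, b = sin(fδ)/sin δ ≈ 0.398.
p = a·p₁ + b·p₂ ≈ (-0.887, 0.342, -0.309); φ = arcsin(p_z) ≈ -18.03°, λ = atan2(p_y, p_x) ≈ 158.94°.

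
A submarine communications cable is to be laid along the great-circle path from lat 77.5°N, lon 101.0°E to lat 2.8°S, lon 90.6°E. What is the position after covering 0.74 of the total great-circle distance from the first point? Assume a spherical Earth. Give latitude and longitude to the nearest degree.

≈ lat 18°N, lon 91°E

Convert each endpoint to a unit vector on the sphere (x = cos φ cos λ, y = cos φ sin λ, z = sin φ).
The central angle between the endpoints is δ = arccos(p₁·p₂) ≈ 1.405 rad (80.5°).
Interpolate at f = 0.74 with slerp weights a = sin((1−f)δ)/sin δ ≈ 0.362, b = sin(fδ)/sin δ ≈ 0.874.
p = a·p₁ + b·p₂ ≈ (-0.024, 0.950, 0.311); φ = arcsin(p_z) ≈ 18.11°, λ = atan2(p_y, p_x) ≈ 91.45°.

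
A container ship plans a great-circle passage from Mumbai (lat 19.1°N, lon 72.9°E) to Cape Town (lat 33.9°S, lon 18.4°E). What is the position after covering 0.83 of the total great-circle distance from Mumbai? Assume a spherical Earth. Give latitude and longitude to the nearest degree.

Write both endpoints as unit vectors p₁, p₂ with components (cos φ cos λ, cos φ sin λ, sin φ).
The central angle between the endpoints is δ = arccos(p₁·p₂) ≈ 1.294 rad (74.2°).
Interpolate at f = 0.83 with slerp weights a = sin((1−f)δ)/sin δ ≈ 0.227, b = sin(fδ)/sin δ ≈ 0.914.
p = a·p₁ + b·p₂ ≈ (0.783, 0.444, -0.436); φ = arcsin(p_z) ≈ -25.82°, λ = atan2(p_y, p_x) ≈ 29.58°.

≈ lat 26°S, lon 30°E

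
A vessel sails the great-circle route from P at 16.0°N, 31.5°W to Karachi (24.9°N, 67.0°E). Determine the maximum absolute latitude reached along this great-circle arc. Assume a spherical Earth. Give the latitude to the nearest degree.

≈ 30°N

The great circle lies in the plane with unit normal n̂ = (p₁ × p₂)/|p₁ × p₂|.
Here n̂_z ≈ +0.862; the vertex latitude is φ_max = arccos|n̂_z| ≈ 30.4°.
Check via Clairaut: cos φ_max = |cos φ₁| · sin C = cos(16.0°)·sin(63.8°) ≈ 0.862, again giving ≈ 30.4°.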